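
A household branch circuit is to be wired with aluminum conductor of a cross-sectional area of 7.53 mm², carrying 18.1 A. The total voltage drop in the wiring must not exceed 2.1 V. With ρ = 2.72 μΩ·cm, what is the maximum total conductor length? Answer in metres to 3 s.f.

ρ = 2.72 μΩ·cm = 2.72×10^-8 Ω·m
A = 7.53 mm² = 7.530e-06 m²
L_max = V_max·A/(1·ρI) = (2.1)(7.530e-06)/(2.72×10^-8×18.1) = 32.1 m

32.1 m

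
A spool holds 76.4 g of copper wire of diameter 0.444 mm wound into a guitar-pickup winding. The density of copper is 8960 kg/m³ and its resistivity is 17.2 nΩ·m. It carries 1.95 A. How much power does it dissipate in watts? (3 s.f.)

23.3 W

ρ = 17.2 nΩ·m = 1.72×10^-8 Ω·m
A = π(d/2)² = π(2.2200e-04 m)² = 1.5483e-07 m²
L = m/(density·A) = 0.0764/(8960×1.5483e-07) = 55.07 m
R = ρL/A = (1.72×10^-8)(55.07)/(1.5483e-07) = 6.118 Ω
P = I²R = (1.95)² × 6.118 = 23.3 W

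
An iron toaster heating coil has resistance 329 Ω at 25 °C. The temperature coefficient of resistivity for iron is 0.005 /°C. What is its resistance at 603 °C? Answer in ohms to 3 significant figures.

ΔT = 603 − 25 = 578 °C
R = R₀(1 + αΔT) = 329 × (1 + 0.005×578) = 329 × 3.89 = 1280 Ω

1280 Ω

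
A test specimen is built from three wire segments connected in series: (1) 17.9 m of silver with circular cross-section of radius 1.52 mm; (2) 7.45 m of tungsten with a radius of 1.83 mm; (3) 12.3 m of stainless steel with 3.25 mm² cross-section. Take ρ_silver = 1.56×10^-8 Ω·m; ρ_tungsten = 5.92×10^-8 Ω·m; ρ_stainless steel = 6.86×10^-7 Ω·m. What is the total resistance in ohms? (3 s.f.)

Seg 1: A = πr² = π(1.5200e-03 m)² = 7.258e-06 m²
R_1 = (1.56×10^-8)(17.9)/(7.258e-06) = 0.03847 Ω
Seg 2: A = πr² = π(1.8300e-03 m)² = 1.052e-05 m²
R_2 = (5.92×10^-8)(7.45)/(1.052e-05) = 0.04192 Ω
Seg 3: A = 3.25 mm² = 3.250e-06 m²
R_3 = (6.86×10^-7)(12.3)/(3.250e-06) = 2.596 Ω
R_total = R_1 + R_2 + R_3 = 2.68 Ω

2.68 Ω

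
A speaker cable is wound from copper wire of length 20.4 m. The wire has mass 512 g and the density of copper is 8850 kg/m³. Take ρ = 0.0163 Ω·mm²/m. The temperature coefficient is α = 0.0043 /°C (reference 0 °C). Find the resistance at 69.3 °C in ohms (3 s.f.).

0.152 Ω

ρ = 0.0163 Ω·mm²/m = 1.63×10^-8 Ω·m
A = m/(density·L) = 0.512/(8850×20.4) = 2.8359e-06 m²
R = ρL/A = (1.63×10^-8)(20.4)/(2.8359e-06) = 0.1173 Ω
R(69.3 °C) = 0.1173 × (1 + 0.0043×69.3) = 0.152 Ω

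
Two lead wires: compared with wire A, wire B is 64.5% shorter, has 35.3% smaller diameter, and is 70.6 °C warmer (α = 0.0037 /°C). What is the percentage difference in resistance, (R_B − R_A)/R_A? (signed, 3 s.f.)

6.96%

R ∝ ρL/d² with ρ ∝ (1+αΔT), so R_B/R_A = (1 − 64.5/100) × (1 − 35.3/100)⁻² × (1 + 0.0037×70.6)
= 0.355 × 2.389 × 1.261 = 1.07
(R_B − R_A)/R_A = 1.07 − 1 = 6.96%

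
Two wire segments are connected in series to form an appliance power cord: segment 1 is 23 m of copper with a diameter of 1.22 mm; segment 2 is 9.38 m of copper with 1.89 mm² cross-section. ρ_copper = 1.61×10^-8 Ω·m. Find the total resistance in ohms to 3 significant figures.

0.397 Ω

Segment 1: A = π(d/2)² = π(6.1000e-04 m)² = 1.169e-06 m²
R₁ = ρL/A = (1.61×10^-8)(23)/(1.169e-06) = 0.3168 Ω
Segment 2: A = 1.89 mm² = 1.890e-06 m²
R₂ = (1.61×10^-8)(9.38)/(1.890e-06) = 0.0799 Ω
R = R₁ + R₂ = 0.397 Ω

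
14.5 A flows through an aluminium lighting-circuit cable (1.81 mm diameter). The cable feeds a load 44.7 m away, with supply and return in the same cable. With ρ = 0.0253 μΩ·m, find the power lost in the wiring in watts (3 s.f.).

ρ = 0.0253 μΩ·m = 2.53×10^-8 Ω·m
A = π(d/2)² = π(9.0500e-04 m)² = 2.573e-06 m²
Total conductor length (both ways) L = 2 × 44.7 = 89.4 m
R = ρL/A = (2.53×10^-8)(89.4)/(2.573e-06) = 0.879 Ω
P = I²R = (14.5)² × 0.879 = 185 W

185 W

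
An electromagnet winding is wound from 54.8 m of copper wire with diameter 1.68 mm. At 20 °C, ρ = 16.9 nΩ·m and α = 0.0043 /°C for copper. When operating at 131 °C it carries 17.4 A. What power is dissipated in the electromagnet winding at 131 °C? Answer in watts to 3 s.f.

187 W

ρ = 16.9 nΩ·m = 1.69×10^-8 Ω·m
A = π(d/2)² = π(8.4000e-04 m)² = 2.217e-06 m²
R₍20₎ = ρL/A = (1.69×10^-8)(54.8)/(2.217e-06) = 0.4178 Ω
R₍131₎ = R₍20₎(1 + αΔT) = 0.4178 × (1 + 0.0043×111) = 0.6172 Ω
P = I²R = (17.4)² × 0.6172 = 187 W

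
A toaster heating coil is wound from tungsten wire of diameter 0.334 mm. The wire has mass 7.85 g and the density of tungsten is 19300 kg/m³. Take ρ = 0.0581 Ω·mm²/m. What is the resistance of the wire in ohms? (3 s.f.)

3.08 Ω

ρ = 0.0581 Ω·mm²/m = 5.81×10^-8 Ω·m
A = π(d/2)² = π(1.6700e-04 m)² = 8.7616e-08 m²
L = m/(density·A) = 0.00785/(19300×8.7616e-08) = 4.642 m
R = ρL/A = (5.81×10^-8)(4.642)/(8.7616e-08) = 3.08 Ω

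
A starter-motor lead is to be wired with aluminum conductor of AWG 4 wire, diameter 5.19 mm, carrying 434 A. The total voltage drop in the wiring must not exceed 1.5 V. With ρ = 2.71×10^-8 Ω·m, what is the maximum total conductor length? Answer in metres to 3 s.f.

A = π(5.19/2 mm)² = π(2.5950e-03 m)² = 2.116e-05 m²
L_max = V_max·A/(1·ρI) = (1.5)(2.116e-05)/(2.71×10^-8×434) = 2.70 m

2.70 m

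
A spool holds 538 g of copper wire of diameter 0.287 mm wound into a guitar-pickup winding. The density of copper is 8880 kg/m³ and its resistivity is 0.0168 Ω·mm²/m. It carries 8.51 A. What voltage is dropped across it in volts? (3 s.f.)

2070 V

ρ = 0.0168 Ω·mm²/m = 1.68×10^-8 Ω·m
A = π(d/2)² = π(1.4350e-04 m)² = 6.4692e-08 m²
L = m/(density·A) = 0.538/(8880×6.4692e-08) = 936.5 m
R = ρL/A = (1.68×10^-8)(936.5)/(6.4692e-08) = 243.2 Ω
V = IR = 8.51 × 243.2 = 2070 V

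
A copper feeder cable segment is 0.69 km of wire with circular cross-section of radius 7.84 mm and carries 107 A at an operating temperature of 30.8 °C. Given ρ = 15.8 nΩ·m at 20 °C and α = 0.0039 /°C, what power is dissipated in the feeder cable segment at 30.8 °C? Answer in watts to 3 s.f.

674 W

ρ = 15.8 nΩ·m = 1.58×10^-8 Ω·m
A = πr² = π(7.8400e-03 m)² = 1.931e-04 m²
R₍20₎ = ρL/A = (1.58×10^-8)(690)/(1.931e-04) = 0.05646 Ω
R₍30.8₎ = R₍20₎(1 + αΔT) = 0.05646 × (1 + 0.0039×10.8) = 0.05884 Ω
P = I²R = (107)² × 0.05884 = 674 W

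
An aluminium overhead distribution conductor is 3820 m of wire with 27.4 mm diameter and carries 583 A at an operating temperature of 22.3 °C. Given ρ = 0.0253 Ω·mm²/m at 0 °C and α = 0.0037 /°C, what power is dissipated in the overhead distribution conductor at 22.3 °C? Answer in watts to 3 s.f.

ρ = 0.0253 Ω·mm²/m = 2.53×10^-8 Ω·m
A = π(d/2)² = π(1.3700e-02 m)² = 5.896e-04 m²
R₍0₎ = ρL/A = (2.53×10^-8)(3820)/(5.896e-04) = 0.1639 Ω
R₍22.3₎ = R₍0₎(1 + αΔT) = 0.1639 × (1 + 0.0037×22.3) = 0.1774 Ω
P = I²R = (583)² × 0.1774 = 60300 W

60300 W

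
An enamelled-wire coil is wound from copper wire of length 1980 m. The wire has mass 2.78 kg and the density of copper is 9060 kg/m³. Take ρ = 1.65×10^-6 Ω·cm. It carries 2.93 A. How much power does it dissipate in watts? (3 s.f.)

1810 W

ρ = 1.65×10^-6 Ω·cm = 1.65×10^-8 Ω·m
A = m/(density·L) = 2.78/(9060×1980) = 1.5497e-07 m²
R = ρL/A = (1.65×10^-8)(1980)/(1.5497e-07) = 210.8 Ω
P = I²R = (2.93)² × 210.8 = 1810 W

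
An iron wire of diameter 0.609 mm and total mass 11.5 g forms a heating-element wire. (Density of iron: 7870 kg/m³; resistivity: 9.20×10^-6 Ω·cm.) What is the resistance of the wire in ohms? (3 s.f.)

ρ = 9.20×10^-6 Ω·cm = 9.20×10^-8 Ω·m
A = π(d/2)² = π(3.0450e-04 m)² = 2.9129e-07 m²
L = m/(density·A) = 0.0115/(7870×2.9129e-07) = 5.016 m
R = ρL/A = (9.20×10^-8)(5.016)/(2.9129e-07) = 1.58 Ω

1.58 Ω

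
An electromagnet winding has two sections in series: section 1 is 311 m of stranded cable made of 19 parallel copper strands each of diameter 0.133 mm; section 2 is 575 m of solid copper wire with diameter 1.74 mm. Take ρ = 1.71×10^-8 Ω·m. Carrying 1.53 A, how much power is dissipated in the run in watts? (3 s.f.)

56.8 W

Section 1: A_strand = π(6.6500e-05)² = 1.389e-08 m²; R₁ = ρL/(N·A_s) = (1.71×10^-8)(311)/(19×1.389e-08) = 20.15 Ω
Section 2: A = π(d/2)² = π(8.7000e-04 m)² = 2.378e-06 m²
R₂ = (1.71×10^-8)(575)/(2.378e-06) = 4.135 Ω
R = R₁ + R₂ = 24.28 Ω
P = I²R = (1.53)² × 24.28 = 56.8 W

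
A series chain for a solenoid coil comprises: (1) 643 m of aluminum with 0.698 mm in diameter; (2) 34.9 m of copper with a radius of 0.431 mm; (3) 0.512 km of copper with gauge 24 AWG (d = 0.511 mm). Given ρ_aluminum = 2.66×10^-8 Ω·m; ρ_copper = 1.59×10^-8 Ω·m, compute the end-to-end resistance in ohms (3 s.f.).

85.3 Ω

Seg 1: A = π(d/2)² = π(3.4900e-04 m)² = 3.826e-07 m²
R_1 = (2.66×10^-8)(643)/(3.826e-07) = 44.7 Ω
Seg 2: A = πr² = π(4.3100e-04 m)² = 5.836e-07 m²
R_2 = (1.59×10^-8)(34.9)/(5.836e-07) = 0.9509 Ω
Seg 3: A = π(0.511/2 mm)² = π(2.5550e-04 m)² = 2.051e-07 m²
R_3 = (1.59×10^-8)(512)/(2.051e-07) = 39.69 Ω
R_total = R_1 + R_2 + R_3 = 85.3 Ω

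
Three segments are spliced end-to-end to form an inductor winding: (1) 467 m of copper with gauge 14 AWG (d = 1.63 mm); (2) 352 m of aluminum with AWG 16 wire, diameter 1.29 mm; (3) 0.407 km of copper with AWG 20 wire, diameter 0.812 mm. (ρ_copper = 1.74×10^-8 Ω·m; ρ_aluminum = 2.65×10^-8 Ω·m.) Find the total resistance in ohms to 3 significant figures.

24.7 Ω

Seg 1: A = π(1.63/2 mm)² = π(8.1500e-04 m)² = 2.087e-06 m²
R_1 = (1.74×10^-8)(467)/(2.087e-06) = 3.894 Ω
Seg 2: A = π(1.29/2 mm)² = π(6.4500e-04 m)² = 1.307e-06 m²
R_2 = (2.65×10^-8)(352)/(1.307e-06) = 7.137 Ω
Seg 3: A = π(0.812/2 mm)² = π(4.0600e-04 m)² = 5.178e-07 m²
R_3 = (1.74×10^-8)(407)/(5.178e-07) = 13.68 Ω
R_total = R_1 + R_2 + R_3 = 24.7 Ω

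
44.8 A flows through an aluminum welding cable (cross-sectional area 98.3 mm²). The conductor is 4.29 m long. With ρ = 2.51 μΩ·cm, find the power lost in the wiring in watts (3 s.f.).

2.20 W

ρ = 2.51 μΩ·cm = 2.51×10^-8 Ω·m
A = 98.3 mm² = 9.830e-05 m²
R = ρL/A = (2.51×10^-8)(4.29)/(9.830e-05) = 0.001095 Ω
P = I²R = (44.8)² × 0.001095 = 2.20 W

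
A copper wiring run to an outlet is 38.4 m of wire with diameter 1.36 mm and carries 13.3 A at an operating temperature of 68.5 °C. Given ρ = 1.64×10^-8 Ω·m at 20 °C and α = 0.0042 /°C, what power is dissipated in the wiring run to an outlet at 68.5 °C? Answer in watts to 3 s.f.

92.3 W

A = π(d/2)² = π(6.8000e-04 m)² = 1.453e-06 m²
R₍20₎ = ρL/A = (1.64×10^-8)(38.4)/(1.453e-06) = 0.4335 Ω
R₍68.5₎ = R₍20₎(1 + αΔT) = 0.4335 × (1 + 0.0042×48.5) = 0.5218 Ω
P = I²R = (13.3)² × 0.5218 = 92.3 W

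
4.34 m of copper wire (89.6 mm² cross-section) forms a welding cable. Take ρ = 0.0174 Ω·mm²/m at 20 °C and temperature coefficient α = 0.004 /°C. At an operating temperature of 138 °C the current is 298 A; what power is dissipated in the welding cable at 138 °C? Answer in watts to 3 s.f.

110 W

ρ = 0.0174 Ω·mm²/m = 1.74×10^-8 Ω·m
A = 89.6 mm² = 8.960e-05 m²
R₍20₎ = ρL/A = (1.74×10^-8)(4.34)/(8.960e-05) = 8.428×10^-4 Ω
R₍138₎ = R₍20₎(1 + αΔT) = 8.428×10^-4 × (1 + 0.004×118) = 0.001241 Ω
P = I²R = (298)² × 0.001241 = 110 W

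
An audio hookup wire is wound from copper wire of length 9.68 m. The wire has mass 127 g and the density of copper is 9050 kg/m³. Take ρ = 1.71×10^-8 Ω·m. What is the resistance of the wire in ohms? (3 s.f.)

A = m/(density·L) = 0.127/(9050×9.68) = 1.4497e-06 m²
R = ρL/A = (1.71×10^-8)(9.68)/(1.4497e-06) = 0.114 Ω

0.114 Ω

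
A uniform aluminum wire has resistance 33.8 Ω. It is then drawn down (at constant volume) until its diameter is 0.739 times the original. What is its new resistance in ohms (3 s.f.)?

Volume constant ⇒ L' = L/r² with r = 0.739. R' = ρL'/A' = ρ(L/r²)/(πr²d₀²/4) = R/r⁴.
R' = 3.353 × 33.8 = 113 Ω

113 Ω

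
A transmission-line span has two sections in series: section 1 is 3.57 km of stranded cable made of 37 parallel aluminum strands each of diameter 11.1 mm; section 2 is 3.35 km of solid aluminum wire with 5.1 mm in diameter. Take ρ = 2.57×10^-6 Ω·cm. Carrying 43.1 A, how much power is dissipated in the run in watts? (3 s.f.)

ρ = 2.57×10^-6 Ω·cm = 2.57×10^-8 Ω·m
Section 1: A_strand = π(5.5500e-03)² = 9.677e-05 m²; R₁ = ρL/(N·A_s) = (2.57×10^-8)(3570)/(37×9.677e-05) = 0.02562 Ω
Section 2: A = π(d/2)² = π(2.5500e-03 m)² = 2.043e-05 m²
R₂ = (2.57×10^-8)(3350)/(2.043e-05) = 4.215 Ω
R = R₁ + R₂ = 4.24 Ω
P = I²R = (43.1)² × 4.24 = 7880 W

7880 W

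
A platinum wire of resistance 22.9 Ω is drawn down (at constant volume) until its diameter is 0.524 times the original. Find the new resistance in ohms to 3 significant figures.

Volume constant ⇒ L' = L/r² with r = 0.524. R' = ρL'/A' = ρ(L/r²)/(πr²d₀²/4) = R/r⁴.
R' = 13.26 × 22.9 = 304 Ω

304 Ω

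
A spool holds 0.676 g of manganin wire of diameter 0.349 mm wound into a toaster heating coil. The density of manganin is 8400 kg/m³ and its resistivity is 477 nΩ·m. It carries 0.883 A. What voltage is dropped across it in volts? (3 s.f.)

ρ = 477 nΩ·m = 4.77×10^-7 Ω·m
A = π(d/2)² = π(1.7450e-04 m)² = 9.5662e-08 m²
L = m/(density·A) = 6.760×10^-4/(8400×9.5662e-08) = 0.8413 m
R = ρL/A = (4.77×10^-7)(0.8413)/(9.5662e-08) = 4.195 Ω
V = IR = 0.883 × 4.195 = 3.70 V

3.70 V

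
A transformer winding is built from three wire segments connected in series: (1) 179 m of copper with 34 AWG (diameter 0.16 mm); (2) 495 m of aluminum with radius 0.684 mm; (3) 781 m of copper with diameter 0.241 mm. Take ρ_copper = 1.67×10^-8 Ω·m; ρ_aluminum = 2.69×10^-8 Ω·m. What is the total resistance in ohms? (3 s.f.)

444 Ω

Seg 1: A = π(0.16/2 mm)² = π(8.0000e-05 m)² = 2.011e-08 m²
R_1 = (1.67×10^-8)(179)/(2.011e-08) = 148.7 Ω
Seg 2: A = πr² = π(6.8400e-04 m)² = 1.470e-06 m²
R_2 = (2.69×10^-8)(495)/(1.470e-06) = 9.059 Ω
Seg 3: A = π(d/2)² = π(1.2050e-04 m)² = 4.562e-08 m²
R_3 = (1.67×10^-8)(781)/(4.562e-08) = 285.9 Ω
R_total = R_1 + R_2 + R_3 = 444 Ω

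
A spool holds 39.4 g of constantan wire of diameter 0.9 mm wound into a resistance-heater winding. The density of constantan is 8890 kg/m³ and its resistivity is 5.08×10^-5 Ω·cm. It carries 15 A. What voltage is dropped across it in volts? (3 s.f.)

ρ = 5.08×10^-5 Ω·cm = 5.08×10^-7 Ω·m
A = π(d/2)² = π(4.5000e-04 m)² = 6.3617e-07 m²
L = m/(density·A) = 0.0394/(8890×6.3617e-07) = 6.967 m
R = ρL/A = (5.08×10^-7)(6.967)/(6.3617e-07) = 5.563 Ω
V = IR = 15 × 5.563 = 83.4 V

83.4 V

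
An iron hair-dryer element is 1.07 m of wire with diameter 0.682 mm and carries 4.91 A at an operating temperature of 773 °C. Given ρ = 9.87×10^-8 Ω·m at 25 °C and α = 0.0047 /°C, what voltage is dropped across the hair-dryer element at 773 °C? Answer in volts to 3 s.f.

6.41 V

A = π(d/2)² = π(3.4100e-04 m)² = 3.653e-07 m²
R₍25₎ = ρL/A = (9.87×10^-8)(1.07)/(3.653e-07) = 0.2891 Ω
R₍773₎ = R₍25₎(1 + αΔT) = 0.2891 × (1 + 0.0047×748) = 1.305 Ω
V = IR = 4.91 × 1.305 = 6.41 V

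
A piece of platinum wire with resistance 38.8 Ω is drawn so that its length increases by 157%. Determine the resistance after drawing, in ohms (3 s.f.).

256 Ω

k = 1 + 157/100 = 2.57; volume constant ⇒ A' = A/k, so R' = k²R.
R' = 6.605 × 38.8 = 256 Ω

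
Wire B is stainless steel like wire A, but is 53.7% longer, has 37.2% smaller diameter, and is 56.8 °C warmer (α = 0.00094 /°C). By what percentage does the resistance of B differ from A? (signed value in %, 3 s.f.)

311%

R ∝ ρL/d² with ρ ∝ (1+αΔT), so R_B/R_A = (1 + 53.7/100) × (1 − 37.2/100)⁻² × (1 + 0.00094×56.8)
= 1.537 × 2.536 × 1.053 = 4.105
(R_B − R_A)/R_A = 4.105 − 1 = 311%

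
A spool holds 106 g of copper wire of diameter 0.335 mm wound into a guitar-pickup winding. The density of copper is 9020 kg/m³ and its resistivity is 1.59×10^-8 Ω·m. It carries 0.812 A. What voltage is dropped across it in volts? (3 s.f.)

A = π(d/2)² = π(1.6750e-04 m)² = 8.8141e-08 m²
L = m/(density·A) = 0.106/(9020×8.8141e-08) = 133.3 m
R = ρL/A = (1.59×10^-8)(133.3)/(8.8141e-08) = 24.05 Ω
V = IR = 0.812 × 24.05 = 19.5 V

19.5 V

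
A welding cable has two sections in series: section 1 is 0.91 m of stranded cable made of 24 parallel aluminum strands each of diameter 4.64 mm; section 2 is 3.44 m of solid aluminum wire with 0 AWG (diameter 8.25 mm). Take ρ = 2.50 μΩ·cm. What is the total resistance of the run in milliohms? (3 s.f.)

1.66 mΩ

ρ = 2.50 μΩ·cm = 2.50×10^-8 Ω·m
Section 1: A_strand = π(2.3200e-03)² = 1.691e-05 m²; R₁ = ρL/(N·A_s) = (2.50×10^-8)(0.91)/(24×1.691e-05) = 5.606×10^-5 Ω
Section 2: A = π(8.25/2 mm)² = π(4.1250e-03 m)² = 5.346e-05 m²
R₂ = (2.50×10^-8)(3.44)/(5.346e-05) = 0.001609 Ω
R = R₁ + R₂ = 1.66 mΩ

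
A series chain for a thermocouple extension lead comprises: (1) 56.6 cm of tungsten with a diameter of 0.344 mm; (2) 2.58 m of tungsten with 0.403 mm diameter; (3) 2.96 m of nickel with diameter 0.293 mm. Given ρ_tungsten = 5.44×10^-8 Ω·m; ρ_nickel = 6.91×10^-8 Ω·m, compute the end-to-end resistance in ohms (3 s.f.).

Seg 1: A = π(d/2)² = π(1.7200e-04 m)² = 9.294e-08 m²
R_1 = (5.44×10^-8)(0.566)/(9.294e-08) = 0.3313 Ω
Seg 2: A = π(d/2)² = π(2.0150e-04 m)² = 1.276e-07 m²
R_2 = (5.44×10^-8)(2.58)/(1.276e-07) = 1.1 Ω
Seg 3: A = π(d/2)² = π(1.4650e-04 m)² = 6.743e-08 m²
R_3 = (6.91×10^-8)(2.96)/(6.743e-08) = 3.034 Ω
R_total = R_1 + R_2 + R_3 = 4.47 Ω

4.47 Ω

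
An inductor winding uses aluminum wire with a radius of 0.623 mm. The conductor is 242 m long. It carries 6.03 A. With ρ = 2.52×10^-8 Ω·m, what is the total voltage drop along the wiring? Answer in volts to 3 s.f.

30.2 V

A = πr² = π(6.2300e-04 m)² = 1.219e-06 m²
R = ρL/A = (2.52×10^-8)(242)/(1.219e-06) = 5.001 Ω
V = IR = 6.03 × 5.001 = 30.2 V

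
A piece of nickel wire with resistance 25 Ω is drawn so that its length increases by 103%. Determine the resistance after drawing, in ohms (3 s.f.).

k = 1 + 103/100 = 2.03; volume constant ⇒ A' = A/k, so R' = k²R.
R' = 4.121 × 25 = 103 Ω

103 Ω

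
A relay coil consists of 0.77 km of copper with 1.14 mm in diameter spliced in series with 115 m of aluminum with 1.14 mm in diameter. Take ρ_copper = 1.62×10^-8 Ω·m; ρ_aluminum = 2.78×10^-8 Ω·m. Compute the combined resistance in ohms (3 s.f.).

Segment 1: A = π(d/2)² = π(5.7000e-04 m)² = 1.021e-06 m²
R₁ = ρL/A = (1.62×10^-8)(770)/(1.021e-06) = 12.22 Ω
R₂ = (2.78×10^-8)(115)/(1.021e-06) = 3.132 Ω
R = R₁ + R₂ = 15.4 Ω

15.4 Ω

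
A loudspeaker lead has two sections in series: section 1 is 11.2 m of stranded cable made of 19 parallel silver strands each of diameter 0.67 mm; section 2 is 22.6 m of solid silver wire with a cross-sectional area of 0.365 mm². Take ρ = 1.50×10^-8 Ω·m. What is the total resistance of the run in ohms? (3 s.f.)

0.954 Ω

Section 1: A_strand = π(3.3500e-04)² = 3.526e-07 m²; R₁ = ρL/(N·A_s) = (1.50×10^-8)(11.2)/(19×3.526e-07) = 0.02508 Ω
Section 2: A = 0.365 mm² = 3.650e-07 m²
R₂ = (1.50×10^-8)(22.6)/(3.650e-07) = 0.9288 Ω
R = R₁ + R₂ = 0.954 Ω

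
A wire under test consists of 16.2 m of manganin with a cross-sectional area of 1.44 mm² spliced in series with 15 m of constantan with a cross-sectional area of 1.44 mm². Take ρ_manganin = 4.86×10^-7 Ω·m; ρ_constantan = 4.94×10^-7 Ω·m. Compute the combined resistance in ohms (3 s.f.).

10.6 Ω

Segment 1: A = 1.44 mm² = 1.440e-06 m²
R₁ = ρL/A = (4.86×10^-7)(16.2)/(1.440e-06) = 5.467 Ω
R₂ = (4.94×10^-7)(15)/(1.440e-06) = 5.146 Ω
R = R₁ + R₂ = 10.6 Ω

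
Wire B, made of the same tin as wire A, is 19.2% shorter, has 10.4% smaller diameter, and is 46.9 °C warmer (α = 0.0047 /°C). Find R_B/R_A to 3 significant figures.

1.23

R ∝ ρL/d² with ρ ∝ (1+αΔT), so R_B/R_A = (1 − 19.2/100) × (1 − 10.4/100)⁻² × (1 + 0.0047×46.9)
= 0.808 × 1.246 × 1.22 = 1.23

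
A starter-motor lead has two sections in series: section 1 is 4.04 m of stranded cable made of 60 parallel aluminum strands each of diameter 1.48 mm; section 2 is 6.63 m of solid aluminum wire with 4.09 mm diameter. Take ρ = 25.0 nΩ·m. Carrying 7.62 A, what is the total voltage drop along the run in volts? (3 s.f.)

ρ = 25.0 nΩ·m = 2.50×10^-8 Ω·m
Section 1: A_strand = π(7.4000e-04)² = 1.720e-06 m²; R₁ = ρL/(N·A_s) = (2.50×10^-8)(4.04)/(60×1.720e-06) = 9.785×10^-4 Ω
Section 2: A = π(d/2)² = π(2.0450e-03 m)² = 1.314e-05 m²
R₂ = (2.50×10^-8)(6.63)/(1.314e-05) = 0.01262 Ω
R = R₁ + R₂ = 0.01359 Ω
V = IR = 7.62 × 0.01359 = 0.104 V

0.104 V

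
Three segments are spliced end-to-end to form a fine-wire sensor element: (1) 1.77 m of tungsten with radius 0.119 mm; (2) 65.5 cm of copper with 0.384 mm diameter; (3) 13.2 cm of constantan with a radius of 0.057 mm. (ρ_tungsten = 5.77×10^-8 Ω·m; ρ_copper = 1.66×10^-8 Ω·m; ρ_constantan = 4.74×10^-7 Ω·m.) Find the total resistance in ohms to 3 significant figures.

8.52 Ω

Seg 1: A = πr² = π(1.1900e-04 m)² = 4.449e-08 m²
R_1 = (5.77×10^-8)(1.77)/(4.449e-08) = 2.296 Ω
Seg 2: A = π(d/2)² = π(1.9200e-04 m)² = 1.158e-07 m²
R_2 = (1.66×10^-8)(0.655)/(1.158e-07) = 0.09389 Ω
Seg 3: A = πr² = π(5.7000e-05 m)² = 1.021e-08 m²
R_3 = (4.74×10^-7)(0.132)/(1.021e-08) = 6.13 Ω
R_total = R_1 + R_2 + R_3 = 8.52 Ω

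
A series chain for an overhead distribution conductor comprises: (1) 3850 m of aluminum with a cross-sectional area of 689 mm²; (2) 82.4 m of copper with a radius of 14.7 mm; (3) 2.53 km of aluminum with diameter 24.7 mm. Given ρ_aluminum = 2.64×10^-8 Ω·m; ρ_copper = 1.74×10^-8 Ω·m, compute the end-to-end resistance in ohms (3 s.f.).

Seg 1: A = 689 mm² = 6.890e-04 m²
R_1 = (2.64×10^-8)(3850)/(6.890e-04) = 0.1475 Ω
Seg 2: A = πr² = π(1.4700e-02 m)² = 6.789e-04 m²
R_2 = (1.74×10^-8)(82.4)/(6.789e-04) = 0.002112 Ω
Seg 3: A = π(d/2)² = π(1.2350e-02 m)² = 4.792e-04 m²
R_3 = (2.64×10^-8)(2530)/(4.792e-04) = 0.1394 Ω
R_total = R_1 + R_2 + R_3 = 0.289 Ω

0.289 Ω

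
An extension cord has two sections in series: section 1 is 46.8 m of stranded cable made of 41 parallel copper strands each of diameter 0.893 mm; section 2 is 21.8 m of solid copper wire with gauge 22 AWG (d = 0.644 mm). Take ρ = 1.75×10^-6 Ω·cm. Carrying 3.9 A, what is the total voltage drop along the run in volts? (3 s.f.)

4.69 V

ρ = 1.75×10^-6 Ω·cm = 1.75×10^-8 Ω·m
Section 1: A_strand = π(4.4650e-04)² = 6.263e-07 m²; R₁ = ρL/(N·A_s) = (1.75×10^-8)(46.8)/(41×6.263e-07) = 0.03189 Ω
Section 2: A = π(0.644/2 mm)² = π(3.2200e-04 m)² = 3.257e-07 m²
R₂ = (1.75×10^-8)(21.8)/(3.257e-07) = 1.171 Ω
R = R₁ + R₂ = 1.203 Ω
V = IR = 3.9 × 1.203 = 4.69 V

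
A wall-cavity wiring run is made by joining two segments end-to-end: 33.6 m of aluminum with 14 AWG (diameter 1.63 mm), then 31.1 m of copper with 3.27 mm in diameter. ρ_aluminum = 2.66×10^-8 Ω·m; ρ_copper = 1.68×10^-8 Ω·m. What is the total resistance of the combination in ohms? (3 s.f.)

Segment 1: A = π(1.63/2 mm)² = π(8.1500e-04 m)² = 2.087e-06 m²
R₁ = ρL/A = (2.66×10^-8)(33.6)/(2.087e-06) = 0.4283 Ω
Segment 2: A = π(d/2)² = π(1.6350e-03 m)² = 8.398e-06 m²
R₂ = (1.68×10^-8)(31.1)/(8.398e-06) = 0.06221 Ω
R = R₁ + R₂ = 0.491 Ω

0.491 Ω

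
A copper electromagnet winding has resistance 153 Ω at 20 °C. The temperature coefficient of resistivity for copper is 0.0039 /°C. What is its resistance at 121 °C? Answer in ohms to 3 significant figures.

213 Ω

ΔT = 121 − 20 = 101 °C
R = R₀(1 + αΔT) = 153 × (1 + 0.0039×101) = 153 × 1.394 = 213 Ω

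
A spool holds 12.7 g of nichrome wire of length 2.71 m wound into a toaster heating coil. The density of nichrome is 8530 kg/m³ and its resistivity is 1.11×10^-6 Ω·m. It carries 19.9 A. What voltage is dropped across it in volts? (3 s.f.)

109 V

A = m/(density·L) = 0.0127/(8530×2.71) = 5.4940e-07 m²
R = ρL/A = (1.11×10^-6)(2.71)/(5.4940e-07) = 5.475 Ω
V = IR = 19.9 × 5.475 = 109 V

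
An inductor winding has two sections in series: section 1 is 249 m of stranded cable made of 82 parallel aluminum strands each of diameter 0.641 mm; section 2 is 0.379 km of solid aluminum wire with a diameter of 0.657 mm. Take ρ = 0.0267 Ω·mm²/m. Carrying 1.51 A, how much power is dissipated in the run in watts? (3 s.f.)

ρ = 0.0267 Ω·mm²/m = 2.67×10^-8 Ω·m
Section 1: A_strand = π(3.2050e-04)² = 3.227e-07 m²; R₁ = ρL/(N·A_s) = (2.67×10^-8)(249)/(82×3.227e-07) = 0.2512 Ω
Section 2: A = π(d/2)² = π(3.2850e-04 m)² = 3.390e-07 m²
R₂ = (2.67×10^-8)(379)/(3.390e-07) = 29.85 Ω
R = R₁ + R₂ = 30.1 Ω
P = I²R = (1.51)² × 30.1 = 68.6 W

68.6 W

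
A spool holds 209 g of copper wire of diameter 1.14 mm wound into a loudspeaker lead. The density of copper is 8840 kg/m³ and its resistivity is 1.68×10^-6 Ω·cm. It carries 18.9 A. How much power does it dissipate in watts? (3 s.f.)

136 W

ρ = 1.68×10^-6 Ω·cm = 1.68×10^-8 Ω·m
A = π(d/2)² = π(5.7000e-04 m)² = 1.0207e-06 m²
L = m/(density·A) = 0.209/(8840×1.0207e-06) = 23.16 m
R = ρL/A = (1.68×10^-8)(23.16)/(1.0207e-06) = 0.3812 Ω
P = I²R = (18.9)² × 0.3812 = 136 W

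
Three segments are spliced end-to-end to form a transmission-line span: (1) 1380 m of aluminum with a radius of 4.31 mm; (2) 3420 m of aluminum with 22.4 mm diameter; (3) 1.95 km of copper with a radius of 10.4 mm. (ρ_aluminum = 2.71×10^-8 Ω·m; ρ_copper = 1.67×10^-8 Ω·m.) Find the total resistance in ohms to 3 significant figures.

0.972 Ω

Seg 1: A = πr² = π(4.3100e-03 m)² = 5.836e-05 m²
R_1 = (2.71×10^-8)(1380)/(5.836e-05) = 0.6408 Ω
Seg 2: A = π(d/2)² = π(1.1200e-02 m)² = 3.941e-04 m²
R_2 = (2.71×10^-8)(3420)/(3.941e-04) = 0.2352 Ω
Seg 3: A = πr² = π(1.0400e-02 m)² = 3.398e-04 m²
R_3 = (1.67×10^-8)(1950)/(3.398e-04) = 0.09584 Ω
R_total = R_1 + R_2 + R_3 = 0.972 Ω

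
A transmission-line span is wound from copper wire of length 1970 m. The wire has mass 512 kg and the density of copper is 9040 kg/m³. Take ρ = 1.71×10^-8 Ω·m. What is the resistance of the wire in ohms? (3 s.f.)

A = m/(density·L) = 512/(9040×1970) = 2.8750e-05 m²
R = ρL/A = (1.71×10^-8)(1970)/(2.8750e-05) = 1.17 Ω

1.17 Ω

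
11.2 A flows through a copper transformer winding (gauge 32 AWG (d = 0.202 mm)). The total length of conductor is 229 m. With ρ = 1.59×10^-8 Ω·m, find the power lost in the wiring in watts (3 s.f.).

A = π(0.202/2 mm)² = π(1.0100e-04 m)² = 3.205e-08 m²
R = ρL/A = (1.59×10^-8)(229)/(3.205e-08) = 113.6 Ω
P = I²R = (11.2)² × 113.6 = 14300 W

14300 W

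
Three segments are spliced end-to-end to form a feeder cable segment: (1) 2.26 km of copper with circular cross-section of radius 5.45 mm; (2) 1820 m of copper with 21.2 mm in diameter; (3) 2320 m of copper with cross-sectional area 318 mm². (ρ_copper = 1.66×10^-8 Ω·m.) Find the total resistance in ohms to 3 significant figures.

0.609 Ω

Seg 1: A = πr² = π(5.4500e-03 m)² = 9.331e-05 m²
R_1 = (1.66×10^-8)(2260)/(9.331e-05) = 0.402 Ω
Seg 2: A = π(d/2)² = π(1.0600e-02 m)² = 3.530e-04 m²
R_2 = (1.66×10^-8)(1820)/(3.530e-04) = 0.08559 Ω
Seg 3: A = 318 mm² = 3.180e-04 m²
R_3 = (1.66×10^-8)(2320)/(3.180e-04) = 0.1211 Ω
R_total = R_1 + R_2 + R_3 = 0.609 Ω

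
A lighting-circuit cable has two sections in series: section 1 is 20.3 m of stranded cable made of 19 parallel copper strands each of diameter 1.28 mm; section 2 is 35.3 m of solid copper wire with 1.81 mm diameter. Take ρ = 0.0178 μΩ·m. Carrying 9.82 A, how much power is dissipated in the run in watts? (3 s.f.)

ρ = 0.0178 μΩ·m = 1.78×10^-8 Ω·m
Section 1: A_strand = π(6.4000e-04)² = 1.287e-06 m²; R₁ = ρL/(N·A_s) = (1.78×10^-8)(20.3)/(19×1.287e-06) = 0.01478 Ω
Section 2: A = π(d/2)² = π(9.0500e-04 m)² = 2.573e-06 m²
R₂ = (1.78×10^-8)(35.3)/(2.573e-06) = 0.2442 Ω
R = R₁ + R₂ = 0.259 Ω
P = I²R = (9.82)² × 0.259 = 25.0 W

25.0 W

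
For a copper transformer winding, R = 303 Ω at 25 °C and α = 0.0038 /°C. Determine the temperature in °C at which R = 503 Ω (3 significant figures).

R = R₀(1 + α(T − T₀)) ⇒ T = T₀ + (R/R₀ − 1)/α
T = 25 + (503/303 − 1)/0.0038 = 25 + (0.6601)/0.0038 = 199 °C

199 °C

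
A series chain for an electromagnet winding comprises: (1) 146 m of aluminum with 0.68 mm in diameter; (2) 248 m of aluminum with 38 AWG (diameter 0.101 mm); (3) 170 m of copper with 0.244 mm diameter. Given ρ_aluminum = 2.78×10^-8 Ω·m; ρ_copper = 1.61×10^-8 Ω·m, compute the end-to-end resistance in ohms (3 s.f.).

Seg 1: A = π(d/2)² = π(3.4000e-04 m)² = 3.632e-07 m²
R_1 = (2.78×10^-8)(146)/(3.632e-07) = 11.18 Ω
Seg 2: A = π(0.101/2 mm)² = π(5.0500e-05 m)² = 8.012e-09 m²
R_2 = (2.78×10^-8)(248)/(8.012e-09) = 860.5 Ω
Seg 3: A = π(d/2)² = π(1.2200e-04 m)² = 4.676e-08 m²
R_3 = (1.61×10^-8)(170)/(4.676e-08) = 58.53 Ω
R_total = R_1 + R_2 + R_3 = 930 Ω

930 Ω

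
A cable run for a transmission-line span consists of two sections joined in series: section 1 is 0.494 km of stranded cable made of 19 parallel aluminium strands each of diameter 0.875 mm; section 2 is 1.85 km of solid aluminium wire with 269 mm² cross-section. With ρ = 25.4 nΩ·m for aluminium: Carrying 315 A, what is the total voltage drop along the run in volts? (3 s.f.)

401 V

ρ = 25.4 nΩ·m = 2.54×10^-8 Ω·m
Section 1: A_strand = π(4.3750e-04)² = 6.013e-07 m²; R₁ = ρL/(N·A_s) = (2.54×10^-8)(494)/(19×6.013e-07) = 1.098 Ω
Section 2: A = 269 mm² = 2.690e-04 m²
R₂ = (2.54×10^-8)(1850)/(2.690e-04) = 0.1747 Ω
R = R₁ + R₂ = 1.273 Ω
V = IR = 315 × 1.273 = 401 V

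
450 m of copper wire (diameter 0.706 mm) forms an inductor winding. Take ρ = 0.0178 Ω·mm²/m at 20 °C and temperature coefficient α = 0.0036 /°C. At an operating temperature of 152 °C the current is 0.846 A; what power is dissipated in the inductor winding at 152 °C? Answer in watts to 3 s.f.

21.6 W

ρ = 0.0178 Ω·mm²/m = 1.78×10^-8 Ω·m
A = π(d/2)² = π(3.5300e-04 m)² = 3.915e-07 m²
R₍20₎ = ρL/A = (1.78×10^-8)(450)/(3.915e-07) = 20.46 Ω
R₍152₎ = R₍20₎(1 + αΔT) = 20.46 × (1 + 0.0036×132) = 30.18 Ω
P = I²R = (0.846)² × 30.18 = 21.6 W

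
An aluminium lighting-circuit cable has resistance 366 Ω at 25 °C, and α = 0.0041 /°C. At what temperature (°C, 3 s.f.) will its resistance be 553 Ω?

R = R₀(1 + α(T − T₀)) ⇒ T = T₀ + (R/R₀ − 1)/α
T = 25 + (553/366 − 1)/0.0041 = 25 + (0.5109)/0.0041 = 150 °C

150 °C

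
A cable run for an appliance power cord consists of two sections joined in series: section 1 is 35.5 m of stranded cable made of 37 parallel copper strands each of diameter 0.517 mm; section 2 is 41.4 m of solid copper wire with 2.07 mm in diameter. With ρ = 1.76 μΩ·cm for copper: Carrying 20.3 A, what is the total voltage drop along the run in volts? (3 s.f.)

ρ = 1.76 μΩ·cm = 1.76×10^-8 Ω·m
Section 1: A_strand = π(2.5850e-04)² = 2.099e-07 m²; R₁ = ρL/(N·A_s) = (1.76×10^-8)(35.5)/(37×2.099e-07) = 0.08044 Ω
Section 2: A = π(d/2)² = π(1.0350e-03 m)² = 3.365e-06 m²
R₂ = (1.76×10^-8)(41.4)/(3.365e-06) = 0.2165 Ω
R = R₁ + R₂ = 0.297 Ω
V = IR = 20.3 × 0.297 = 6.03 V

6.03 V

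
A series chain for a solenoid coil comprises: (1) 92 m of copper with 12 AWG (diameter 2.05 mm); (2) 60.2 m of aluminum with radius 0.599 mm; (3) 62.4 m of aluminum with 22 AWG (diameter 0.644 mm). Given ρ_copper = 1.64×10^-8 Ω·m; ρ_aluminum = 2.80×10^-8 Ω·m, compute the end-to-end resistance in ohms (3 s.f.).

7.32 Ω

Seg 1: A = π(2.05/2 mm)² = π(1.0250e-03 m)² = 3.301e-06 m²
R_1 = (1.64×10^-8)(92)/(3.301e-06) = 0.4571 Ω
Seg 2: A = πr² = π(5.9900e-04 m)² = 1.127e-06 m²
R_2 = (2.80×10^-8)(60.2)/(1.127e-06) = 1.495 Ω
Seg 3: A = π(0.644/2 mm)² = π(3.2200e-04 m)² = 3.257e-07 m²
R_3 = (2.80×10^-8)(62.4)/(3.257e-07) = 5.364 Ω
R_total = R_1 + R_2 + R_3 = 7.32 Ω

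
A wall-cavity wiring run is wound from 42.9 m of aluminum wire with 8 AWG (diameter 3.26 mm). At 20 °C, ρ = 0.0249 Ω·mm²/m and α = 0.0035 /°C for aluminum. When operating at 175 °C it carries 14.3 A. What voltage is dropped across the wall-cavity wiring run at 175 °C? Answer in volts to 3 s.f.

2.82 V

ρ = 0.0249 Ω·mm²/m = 2.49×10^-8 Ω·m
A = π(3.26/2 mm)² = π(1.6300e-03 m)² = 8.347e-06 m²
R₍20₎ = ρL/A = (2.49×10^-8)(42.9)/(8.347e-06) = 0.128 Ω
R₍175₎ = R₍20₎(1 + αΔT) = 0.128 × (1 + 0.0035×155) = 0.1974 Ω
V = IR = 14.3 × 0.1974 = 2.82 V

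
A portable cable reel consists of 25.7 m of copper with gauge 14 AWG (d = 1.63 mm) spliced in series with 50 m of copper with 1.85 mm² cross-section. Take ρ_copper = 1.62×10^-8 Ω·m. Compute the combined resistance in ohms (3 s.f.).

Segment 1: A = π(1.63/2 mm)² = π(8.1500e-04 m)² = 2.087e-06 m²
R₁ = ρL/A = (1.62×10^-8)(25.7)/(2.087e-06) = 0.1995 Ω
Segment 2: A = 1.85 mm² = 1.850e-06 m²
R₂ = (1.62×10^-8)(50)/(1.850e-06) = 0.4378 Ω
R = R₁ + R₂ = 0.637 Ω

0.637 Ω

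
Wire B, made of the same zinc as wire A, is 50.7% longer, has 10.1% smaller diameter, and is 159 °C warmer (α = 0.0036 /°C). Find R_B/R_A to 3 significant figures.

R ∝ ρL/d² with ρ ∝ (1+αΔT), so R_B/R_A = (1 + 50.7/100) × (1 − 10.1/100)⁻² × (1 + 0.0036×159)
= 1.507 × 1.237 × 1.572 = 2.93

2.93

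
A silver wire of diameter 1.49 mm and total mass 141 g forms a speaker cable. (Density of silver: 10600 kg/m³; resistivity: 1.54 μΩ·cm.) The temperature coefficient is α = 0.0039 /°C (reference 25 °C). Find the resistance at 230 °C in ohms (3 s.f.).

ρ = 1.54 μΩ·cm = 1.54×10^-8 Ω·m
A = π(d/2)² = π(7.4500e-04 m)² = 1.7437e-06 m²
L = m/(density·A) = 0.141/(10600×1.7437e-06) = 7.629 m
R = ρL/A = (1.54×10^-8)(7.629)/(1.7437e-06) = 0.06738 Ω
R(230 °C) = 0.06738 × (1 + 0.0039×205) = 0.121 Ω

0.121 Ω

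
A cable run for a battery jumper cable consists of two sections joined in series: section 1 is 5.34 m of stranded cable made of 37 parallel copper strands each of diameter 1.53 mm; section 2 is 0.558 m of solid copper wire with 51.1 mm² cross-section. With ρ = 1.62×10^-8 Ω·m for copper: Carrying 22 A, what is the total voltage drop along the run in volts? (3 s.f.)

0.0319 V

Section 1: A_strand = π(7.6500e-04)² = 1.839e-06 m²; R₁ = ρL/(N·A_s) = (1.62×10^-8)(5.34)/(37×1.839e-06) = 0.001272 Ω
Section 2: A = 51.1 mm² = 5.110e-05 m²
R₂ = (1.62×10^-8)(0.558)/(5.110e-05) = 1.769×10^-4 Ω
R = R₁ + R₂ = 0.001449 Ω
V = IR = 22 × 0.001449 = 0.0319 V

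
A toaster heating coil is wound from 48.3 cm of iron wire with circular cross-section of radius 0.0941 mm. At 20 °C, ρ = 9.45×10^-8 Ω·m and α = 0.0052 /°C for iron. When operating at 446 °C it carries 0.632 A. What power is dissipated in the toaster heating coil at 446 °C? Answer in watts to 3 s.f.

2.11 W

A = πr² = π(9.4100e-05 m)² = 2.782e-08 m²
R₍20₎ = ρL/A = (9.45×10^-8)(0.483)/(2.782e-08) = 1.641 Ω
R₍446₎ = R₍20₎(1 + αΔT) = 1.641 × (1 + 0.0052×426) = 5.275 Ω
P = I²R = (0.632)² × 5.275 = 2.11 W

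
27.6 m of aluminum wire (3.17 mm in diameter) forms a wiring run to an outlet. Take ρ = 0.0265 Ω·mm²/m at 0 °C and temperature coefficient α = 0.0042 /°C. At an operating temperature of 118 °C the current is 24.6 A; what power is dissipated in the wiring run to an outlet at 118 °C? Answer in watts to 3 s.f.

83.9 W

ρ = 0.0265 Ω·mm²/m = 2.65×10^-8 Ω·m
A = π(d/2)² = π(1.5850e-03 m)² = 7.892e-06 m²
R₍0₎ = ρL/A = (2.65×10^-8)(27.6)/(7.892e-06) = 0.09267 Ω
R₍118₎ = R₍0₎(1 + αΔT) = 0.09267 × (1 + 0.0042×118) = 0.1386 Ω
P = I²R = (24.6)² × 0.1386 = 83.9 W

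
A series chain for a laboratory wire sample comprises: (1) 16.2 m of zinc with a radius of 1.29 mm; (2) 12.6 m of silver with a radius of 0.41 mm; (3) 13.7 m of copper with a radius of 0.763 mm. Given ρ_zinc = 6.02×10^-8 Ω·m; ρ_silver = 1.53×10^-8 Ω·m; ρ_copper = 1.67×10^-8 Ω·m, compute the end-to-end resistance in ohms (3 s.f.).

0.677 Ω

Seg 1: A = πr² = π(1.2900e-03 m)² = 5.228e-06 m²
R_1 = (6.02×10^-8)(16.2)/(5.228e-06) = 0.1865 Ω
Seg 2: A = πr² = π(4.1000e-04 m)² = 5.281e-07 m²
R_2 = (1.53×10^-8)(12.6)/(5.281e-07) = 0.365 Ω
Seg 3: A = πr² = π(7.6300e-04 m)² = 1.829e-06 m²
R_3 = (1.67×10^-8)(13.7)/(1.829e-06) = 0.1251 Ω
R_total = R_1 + R_2 + R_3 = 0.677 Ω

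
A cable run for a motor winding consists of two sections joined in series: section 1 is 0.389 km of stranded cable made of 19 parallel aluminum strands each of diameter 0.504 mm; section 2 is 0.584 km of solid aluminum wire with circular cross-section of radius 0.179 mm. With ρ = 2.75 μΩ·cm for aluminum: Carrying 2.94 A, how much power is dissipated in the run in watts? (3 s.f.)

ρ = 2.75 μΩ·cm = 2.75×10^-8 Ω·m
Section 1: A_strand = π(2.5200e-04)² = 1.995e-07 m²; R₁ = ρL/(N·A_s) = (2.75×10^-8)(389)/(19×1.995e-07) = 2.822 Ω
Section 2: A = πr² = π(1.7900e-04 m)² = 1.007e-07 m²
R₂ = (2.75×10^-8)(584)/(1.007e-07) = 159.5 Ω
R = R₁ + R₂ = 162.4 Ω
P = I²R = (2.94)² × 162.4 = 1400 W

1400 W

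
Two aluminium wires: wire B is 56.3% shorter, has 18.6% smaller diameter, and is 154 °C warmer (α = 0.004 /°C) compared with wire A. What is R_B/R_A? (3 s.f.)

R ∝ ρL/d² with ρ ∝ (1+αΔT), so R_B/R_A = (1 − 56.3/100) × (1 − 18.6/100)⁻² × (1 + 0.004×154)
= 0.437 × 1.509 × 1.616 = 1.07

1.07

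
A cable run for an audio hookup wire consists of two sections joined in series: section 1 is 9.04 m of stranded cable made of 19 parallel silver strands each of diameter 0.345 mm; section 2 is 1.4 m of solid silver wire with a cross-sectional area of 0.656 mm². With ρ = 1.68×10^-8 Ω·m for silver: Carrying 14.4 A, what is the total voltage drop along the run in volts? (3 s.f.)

1.75 V

Section 1: A_strand = π(1.7250e-04)² = 9.348e-08 m²; R₁ = ρL/(N·A_s) = (1.68×10^-8)(9.04)/(19×9.348e-08) = 0.08551 Ω
Section 2: A = 0.656 mm² = 6.560e-07 m²
R₂ = (1.68×10^-8)(1.4)/(6.560e-07) = 0.03585 Ω
R = R₁ + R₂ = 0.1214 Ω
V = IR = 14.4 × 0.1214 = 1.75 V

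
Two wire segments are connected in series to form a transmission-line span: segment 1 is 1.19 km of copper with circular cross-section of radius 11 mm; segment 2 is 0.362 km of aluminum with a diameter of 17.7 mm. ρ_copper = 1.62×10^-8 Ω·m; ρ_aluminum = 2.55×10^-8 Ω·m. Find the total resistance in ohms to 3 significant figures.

Segment 1: A = πr² = π(1.1000e-02 m)² = 3.801e-04 m²
R₁ = ρL/A = (1.62×10^-8)(1190)/(3.801e-04) = 0.05071 Ω
Segment 2: A = π(d/2)² = π(8.8500e-03 m)² = 2.461e-04 m²
R₂ = (2.55×10^-8)(362)/(2.461e-04) = 0.03752 Ω
R = R₁ + R₂ = 0.0882 Ω

0.0882 Ω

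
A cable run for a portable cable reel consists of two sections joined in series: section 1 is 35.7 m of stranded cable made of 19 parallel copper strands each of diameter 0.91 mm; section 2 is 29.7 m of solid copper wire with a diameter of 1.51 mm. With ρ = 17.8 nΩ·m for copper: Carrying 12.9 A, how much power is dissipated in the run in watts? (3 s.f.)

ρ = 17.8 nΩ·m = 1.78×10^-8 Ω·m
Section 1: A_strand = π(4.5500e-04)² = 6.504e-07 m²; R₁ = ρL/(N·A_s) = (1.78×10^-8)(35.7)/(19×6.504e-07) = 0.05142 Ω
Section 2: A = π(d/2)² = π(7.5500e-04 m)² = 1.791e-06 m²
R₂ = (1.78×10^-8)(29.7)/(1.791e-06) = 0.2952 Ω
R = R₁ + R₂ = 0.3466 Ω
P = I²R = (12.9)² × 0.3466 = 57.7 W

57.7 W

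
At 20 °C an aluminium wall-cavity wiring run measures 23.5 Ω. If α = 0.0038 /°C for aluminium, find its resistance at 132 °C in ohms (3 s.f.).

ΔT = 132 − 20 = 112 °C
R = R₀(1 + αΔT) = 23.5 × (1 + 0.0038×112) = 23.5 × 1.426 = 33.5 Ω

33.5 Ω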